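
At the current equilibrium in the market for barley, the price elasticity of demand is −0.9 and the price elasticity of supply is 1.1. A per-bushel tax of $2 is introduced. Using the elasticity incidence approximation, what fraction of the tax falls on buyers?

Buyers' share ≈ 0.55.

Incidence ratio: buyers' share ≈ εs / (εs + |εd|) = 1.1 / (1.1 + 0.9) = 0.55.
Supply is the more elastic side, so buyers bear the larger share.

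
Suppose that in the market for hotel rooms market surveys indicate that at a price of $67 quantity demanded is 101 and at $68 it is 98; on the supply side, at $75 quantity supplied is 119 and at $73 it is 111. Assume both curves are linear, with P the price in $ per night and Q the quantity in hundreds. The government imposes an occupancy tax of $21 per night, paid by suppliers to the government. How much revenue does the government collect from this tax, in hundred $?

Tax revenue = $1239 hundred.

Demand slope: (98 − 101)/(68 − 67) = -3, so Qd = 302 − 3P.
Supply slope: (111 − 119)/(73 − 75) = 4, so Qs = 4P − 181.
Without the tax, 302 − 3P = 4P − 181 gives 7P = 483, so P* = $69 and Q* = 95.
With the tax collected from suppliers, supply shifts: Qs = 4(P − 21) − 181.
Solving gives Q = 59 with consumers paying $81 and suppliers receiving $60 (the $21 wedge).
Revenue = t · Q = 21 · 59 = $1239.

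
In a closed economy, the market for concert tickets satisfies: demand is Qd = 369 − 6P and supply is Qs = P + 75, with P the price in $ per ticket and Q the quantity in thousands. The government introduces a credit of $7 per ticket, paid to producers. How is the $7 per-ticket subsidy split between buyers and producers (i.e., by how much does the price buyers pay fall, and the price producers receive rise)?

Buyers gain $1 per ticket; producers gain $6 per ticket.

Before the subsidy: set 369 − 6P = P + 75 → P* = $42, Q* = 117.
With a per-unit subsidy paid to producers, each receives P + 7 per unit sold, so supply becomes Qs = (P + 7) + 75.
New equilibrium: buyers pay $41, producers receive $48, Q = 123. (Wedge: Pb − Ps = −7.)
Gain to buyers: $1; to producers: $6. (They sum to $7.)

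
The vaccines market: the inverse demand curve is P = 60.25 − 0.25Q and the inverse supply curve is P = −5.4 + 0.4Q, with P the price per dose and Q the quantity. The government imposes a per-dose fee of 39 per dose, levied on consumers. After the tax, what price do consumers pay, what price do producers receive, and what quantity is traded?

Rewrite in direct form: Qd = 241 − 4P and Qs = 2.5P + 13.5.
Before the tax: set 241 − 4P = 2.5P + 13.5 → P* = 35, Q* = 101.
With the tax collected from consumers, demand (in seller-price terms) shifts: Qd = 241 − 4(P + 39).
Solving gives Q = 41 with consumers paying 50 and producers receiving 11 (the 39 wedge).
The less price-elastic side of the market bears the larger share of a per-unit tax.

Consumers pay 50; producers receive 11; quantity = 41.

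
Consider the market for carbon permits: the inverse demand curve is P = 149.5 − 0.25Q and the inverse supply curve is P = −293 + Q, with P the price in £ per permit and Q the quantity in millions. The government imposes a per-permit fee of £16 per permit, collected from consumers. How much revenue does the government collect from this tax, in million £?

Tax revenue = £5459.2 million.

Rewrite in direct form: Qd = 598 − 4P and Qs = P + 293.
Before the tax: set 598 − 4P = P + 293 → P* = £61, Q* = 354.
With the tax collected from consumers, demand (in seller-price terms) shifts: Qd = 598 − 4(P + 16).
New equilibrium: consumers pay £64.2, sellers receive £48.2, Q = 341.2. (Wedge: Pb − Ps = 16.)
Revenue = t · Q = 16 · 341.2 = £5459.2.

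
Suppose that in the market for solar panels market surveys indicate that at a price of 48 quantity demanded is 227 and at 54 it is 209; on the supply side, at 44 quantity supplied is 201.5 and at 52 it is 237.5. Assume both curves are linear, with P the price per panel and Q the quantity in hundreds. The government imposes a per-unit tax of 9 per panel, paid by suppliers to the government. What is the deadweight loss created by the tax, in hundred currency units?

Deadweight loss = 72.9 hundred.

Demand slope: (209 − 227)/(54 − 48) = -3, so Qd = 371 − 3P.
Supply slope: (237.5 − 201.5)/(52 − 44) = 4.5, so Qs = 4.5P + 3.5.
Without the tax, 371 − 3P = 4.5P + 3.5 gives 7.5P = 367.5, so P* = 49 and Q* = 224.
With the tax collected from suppliers, supply shifts: Qs = 4.5(P − 9) + 3.5.
Solving gives Q = 207.8 with buyers paying 54.4 and suppliers receiving 45.4 (the 9 wedge).
Quantity falls by |ΔQ| = |224 − 207.8| = 16.2.
DWL = ½ · t · |ΔQ| = ½ · 9 · 16.2 = 72.9.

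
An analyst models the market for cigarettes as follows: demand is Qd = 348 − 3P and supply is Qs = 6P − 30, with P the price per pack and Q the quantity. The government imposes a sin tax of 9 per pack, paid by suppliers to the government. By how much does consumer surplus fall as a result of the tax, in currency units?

Without the tax, 348 − 3P = 6P − 30 gives 9P = 378, so P* = 42 and Q* = 222.
With the tax collected from suppliers, supply shifts: Qs = 6(P − 9) − 30.
Solving gives Q = 204 with consumers paying 48 and suppliers receiving 39 (the 9 wedge).
ΔCS is the trapezoid between Q = 204 and Q = 222 of height 6: ½ · (222 + 204) · 6 = 1278.

Consumer surplus falls by 1278.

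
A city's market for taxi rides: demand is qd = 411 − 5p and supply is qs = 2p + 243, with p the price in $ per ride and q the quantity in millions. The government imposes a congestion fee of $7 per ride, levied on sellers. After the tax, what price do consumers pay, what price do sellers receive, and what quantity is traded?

Before the tax: set 411 − 5p = 2p + 243 → p* = $24, q* = 291.
With the tax collected from sellers, supply shifts: qs = 2(p − 7) + 243.
Solving gives q = 281 with consumers paying $26 and sellers receiving $19 (the $7 wedge).
The less price-elastic side of the market bears the larger share of a per-unit tax.

Consumers pay $26; sellers receive $19; quantity = 281.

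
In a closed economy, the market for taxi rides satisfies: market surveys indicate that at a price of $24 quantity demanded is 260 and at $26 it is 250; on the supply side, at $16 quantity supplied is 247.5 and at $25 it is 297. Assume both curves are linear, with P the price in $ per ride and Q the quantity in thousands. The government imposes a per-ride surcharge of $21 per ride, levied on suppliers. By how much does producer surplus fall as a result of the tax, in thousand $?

Producer surplus falls by $2475 thousand.

Demand slope: (250 − 260)/(26 − 24) = -5, so Qd = 380 − 5P.
Supply slope: (297 − 247.5)/(25 − 16) = 5.5, so Qs = 5.5P + 159.5.
Before the tax: set 380 − 5P = 5.5P + 159.5 → P* = $21, Q* = 275.
With the tax collected from suppliers, supply shifts: Qs = 5.5(P − 21) + 159.5.
Solving gives Q = 220 with consumers paying $32 and suppliers receiving $11 (the $21 wedge).
ΔPS is the trapezoid between Q = 220 and Q = 275 of height $10: ½ · (275 + 220) · 10 = $2475.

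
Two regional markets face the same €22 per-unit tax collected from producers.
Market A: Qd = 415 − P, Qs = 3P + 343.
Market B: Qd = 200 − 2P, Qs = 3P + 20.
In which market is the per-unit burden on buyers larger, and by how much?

Market A: pre-tax P* = €18, Q* = 397; post-tax Q = 380.5; per-unit burden on buyers = €16.5.
Market B: pre-tax P* = €36, Q* = 128; post-tax Q = 101.6; per-unit burden on buyers = €13.2.
Difference: €16.5 vs €13.2 → market A is larger by €3.3.

Market A, by €3.3.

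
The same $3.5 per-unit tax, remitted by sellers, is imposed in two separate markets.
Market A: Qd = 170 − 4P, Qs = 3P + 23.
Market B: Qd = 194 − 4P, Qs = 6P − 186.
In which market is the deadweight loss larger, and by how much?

Market B, by $4.2.

Market A: pre-tax P* = $21, Q* = 86; post-tax Q = 80; deadweight loss = $10.5.
Market B: pre-tax P* = $38, Q* = 42; post-tax Q = 33.6; deadweight loss = $14.7.
Difference: $10.5 vs $14.7 → market B is larger by $4.2.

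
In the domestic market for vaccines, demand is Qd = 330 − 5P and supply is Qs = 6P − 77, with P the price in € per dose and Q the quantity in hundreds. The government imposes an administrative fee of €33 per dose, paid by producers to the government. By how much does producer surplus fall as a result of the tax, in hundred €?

Producer surplus falls by €1500 hundred.

Without the tax, 330 − 5P = 6P − 77 gives 11P = 407, so P* = €37 and Q* = 145.
With the tax collected from producers, supply shifts: Qs = 6(P − 33) − 77.
Solving gives Q = 55 with buyers paying €55 and producers receiving €22 (the €33 wedge).
ΔPS is the trapezoid between Q = 55 and Q = 145 of height €15: ½ · (145 + 55) · 15 = €1500.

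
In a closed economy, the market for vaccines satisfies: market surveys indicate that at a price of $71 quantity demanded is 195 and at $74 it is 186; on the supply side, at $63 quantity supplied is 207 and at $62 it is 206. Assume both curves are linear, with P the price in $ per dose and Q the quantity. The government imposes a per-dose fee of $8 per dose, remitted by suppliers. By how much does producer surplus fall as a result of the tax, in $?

Producer surplus falls by $1242.

Demand slope: (186 − 195)/(74 − 71) = -3, so Qd = 408 − 3P.
Supply slope: (206 − 207)/(62 − 63) = 1, so Qs = P + 144.
Before the tax: set 408 − 3P = P + 144 → P* = $66, Q* = 210.
With the tax collected from suppliers, supply shifts: Qs = (P − 8) + 144.
Solving gives Q = 204 with consumers paying $68 and suppliers receiving $60 (the $8 wedge).
ΔPS is the trapezoid between Q = 204 and Q = 210 of height $6: ½ · (210 + 204) · 6 = $1242.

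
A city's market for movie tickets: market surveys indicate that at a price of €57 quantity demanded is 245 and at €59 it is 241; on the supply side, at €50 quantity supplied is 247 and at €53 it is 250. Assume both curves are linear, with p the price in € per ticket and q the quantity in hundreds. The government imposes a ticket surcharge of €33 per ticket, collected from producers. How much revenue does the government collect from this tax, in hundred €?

Demand slope: (241 − 245)/(59 − 57) = -2, so qd = 359 − 2p.
Supply slope: (250 − 247)/(53 − 50) = 1, so qs = p + 197.
Before the tax: set 359 − 2p = p + 197 → p* = €54, q* = 251.
With the tax collected from producers, supply shifts: qs = (p − 33) + 197.
Solving gives q = 229 with consumers paying €65 and producers receiving €32 (the €33 wedge).
Revenue = t · Q = 33 · 229 = €7557.

Tax revenue = €7557 hundred.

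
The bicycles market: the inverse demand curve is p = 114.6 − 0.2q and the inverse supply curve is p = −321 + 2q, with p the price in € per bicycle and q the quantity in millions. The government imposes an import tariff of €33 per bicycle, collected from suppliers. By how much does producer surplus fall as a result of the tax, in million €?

Inverting to q(p) form: qd = 573 − 5p; qs = 0.5p + 160.5.
Before the tax: set 573 − 5p = 0.5p + 160.5 → p* = €75, q* = 198.
With the tax collected from suppliers, supply shifts: qs = 0.5(p − 33) + 160.5.
Solving gives q = 183 with consumers paying €78 and suppliers receiving €45 (the €33 wedge).
ΔPS is the trapezoid between Q = 183 and Q = 198 of height €30: ½ · (198 + 183) · 30 = €5715.

Producer surplus falls by €5715 million.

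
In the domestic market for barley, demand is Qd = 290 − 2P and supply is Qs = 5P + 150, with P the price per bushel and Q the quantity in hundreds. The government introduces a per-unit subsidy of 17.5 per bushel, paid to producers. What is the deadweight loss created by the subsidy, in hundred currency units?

Deadweight loss = 218.75 hundred.

Before the subsidy: set 290 − 2P = 5P + 150 → P* = 20, Q* = 250.
With a per-unit subsidy paid to producers, each receives P + 17.5 per unit sold, so supply becomes Qs = 5(P + 17.5) + 150.
Solving gives Q = 275 with consumers paying 7.5 and producers receiving 25 (the 17.5 wedge).
Quantity rises by |ΔQ| = |250 − 275| = 25.
DWL = ½ · t · |ΔQ| = ½ · 17.5 · 25 = 218.75.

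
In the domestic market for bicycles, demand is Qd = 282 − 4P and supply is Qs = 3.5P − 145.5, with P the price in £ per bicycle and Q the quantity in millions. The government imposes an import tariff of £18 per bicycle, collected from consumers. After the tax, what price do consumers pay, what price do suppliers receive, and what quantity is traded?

Consumers pay £65.4; suppliers receive £47.4; quantity = 20.4.

Without the tax, 282 − 4P = 3.5P − 145.5 gives 7.5P = 427.5, so P* = £57 and Q* = 54.
With the tax collected from consumers, demand (in seller-price terms) shifts: Qd = 282 − 4(P + 18).
Solving gives Q = 20.4 with consumers paying £65.4 and suppliers receiving £47.4 (the £18 wedge).
The less price-elastic side of the market bears the larger share of a per-unit tax.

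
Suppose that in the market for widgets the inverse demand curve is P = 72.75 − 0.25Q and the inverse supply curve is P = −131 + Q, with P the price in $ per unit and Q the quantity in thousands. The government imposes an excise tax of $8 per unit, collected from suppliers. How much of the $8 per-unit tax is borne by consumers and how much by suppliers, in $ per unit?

Rewrite in direct form: Qd = 291 − 4P and Qs = P + 131.
Before the tax: set 291 − 4P = P + 131 → P* = $32, Q* = 163.
With the tax collected from suppliers, supply shifts: Qs = (P − 8) + 131.
Solving gives Q = 156.6 with consumers paying $33.6 and suppliers receiving $25.6 (the $8 wedge).
Burden on consumers: $1.6; on suppliers: $6.4. (They sum to $8.)
The less price-elastic side of the market bears the larger share of a per-unit tax.

Consumers bear $1.6 per unit; suppliers bear $6.4 per unit.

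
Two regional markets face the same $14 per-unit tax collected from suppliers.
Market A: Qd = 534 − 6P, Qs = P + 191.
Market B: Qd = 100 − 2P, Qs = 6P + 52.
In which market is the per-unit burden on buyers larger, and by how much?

Market A: pre-tax P* = $49, Q* = 240; post-tax Q = 228; per-unit burden on buyers = $2.
Market B: pre-tax P* = $6, Q* = 88; post-tax Q = 67; per-unit burden on buyers = $10.5.
Difference: $2 vs $10.5 → market B is larger by $8.5.

Market B, by $8.5.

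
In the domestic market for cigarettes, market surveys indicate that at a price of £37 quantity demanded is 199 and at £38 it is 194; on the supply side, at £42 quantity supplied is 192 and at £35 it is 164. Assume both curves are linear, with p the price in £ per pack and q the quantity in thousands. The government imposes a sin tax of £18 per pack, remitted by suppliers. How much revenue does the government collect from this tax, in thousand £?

Tax revenue = £2592 thousand.

Demand slope: (194 − 199)/(38 − 37) = -5, so qd = 384 − 5p.
Supply slope: (164 − 192)/(35 − 42) = 4, so qs = 4p + 24.
Before the tax: set 384 − 5p = 4p + 24 → p* = £40, q* = 184.
With the tax collected from suppliers, supply shifts: qs = 4(p − 18) + 24.
Solving gives q = 144 with consumers paying £48 and suppliers receiving £30 (the £18 wedge).
Revenue = t · Q = 18 · 144 = £2592.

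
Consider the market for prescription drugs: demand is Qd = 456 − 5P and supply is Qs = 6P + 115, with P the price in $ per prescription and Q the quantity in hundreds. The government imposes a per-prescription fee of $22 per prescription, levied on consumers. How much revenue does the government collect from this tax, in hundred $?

Without the tax, 456 − 5P = 6P + 115 gives 11P = 341, so P* = $31 and Q* = 301.
With the tax collected from consumers, demand (in seller-price terms) shifts: Qd = 456 − 5(P + 22).
Solving gives Q = 241 with consumers paying $43 and sellers receiving $21 (the $22 wedge).
Revenue = t · Q = 22 · 241 = $5302.

Tax revenue = $5302 hundred.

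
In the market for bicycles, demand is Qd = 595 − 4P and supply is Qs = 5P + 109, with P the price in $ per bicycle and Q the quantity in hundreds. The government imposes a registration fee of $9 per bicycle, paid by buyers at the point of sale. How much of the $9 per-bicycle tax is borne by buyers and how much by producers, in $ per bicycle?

Before the tax: set 595 − 4P = 5P + 109 → P* = $54, Q* = 379.
With the tax collected from buyers, demand (in seller-price terms) shifts: Qd = 595 − 4(P + 9).
New equilibrium: buyers pay $59, producers receive $50, Q = 359. (Wedge: Pb − Ps = 9.)
Burden on buyers: $5; on producers: $4. (They sum to $9.)
The less price-elastic side of the market bears the larger share of a per-unit tax.

Buyers bear $5 per bicycle; producers bear $4 per bicycle.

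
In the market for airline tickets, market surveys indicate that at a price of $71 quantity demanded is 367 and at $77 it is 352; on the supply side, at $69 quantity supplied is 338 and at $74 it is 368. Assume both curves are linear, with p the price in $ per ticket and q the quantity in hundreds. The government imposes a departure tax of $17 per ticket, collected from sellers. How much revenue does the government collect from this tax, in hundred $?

Demand slope: (352 − 367)/(77 − 71) = -2.5, so qd = 544.5 − 2.5p.
Supply slope: (368 − 338)/(74 − 69) = 6, so qs = 6p − 76.
Before the tax: set 544.5 − 2.5p = 6p − 76 → p* = $73, q* = 362.
With the tax collected from sellers, supply shifts: qs = 6(p − 17) − 76.
Solving gives q = 332 with buyers paying $85 and sellers receiving $68 (the $17 wedge).
Revenue = t · Q = 17 · 332 = $5644.

Tax revenue = $5644 hundred.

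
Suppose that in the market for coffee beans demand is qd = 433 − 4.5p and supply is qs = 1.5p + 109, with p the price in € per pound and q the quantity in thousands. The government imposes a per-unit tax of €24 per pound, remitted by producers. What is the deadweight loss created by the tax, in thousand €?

Without the tax, 433 − 4.5p = 1.5p + 109 gives 6p = 324, so p* = €54 and q* = 190.
With the tax collected from producers, supply shifts: qs = 1.5(p − 24) + 109.
New equilibrium: consumers pay €60, producers receive €36, q = 163. (Wedge: pb − ps = 24.)
Quantity falls by |ΔQ| = |190 − 163| = 27.
DWL = ½ · t · |ΔQ| = ½ · 24 · 27 = €324.

Deadweight loss = €324 thousand.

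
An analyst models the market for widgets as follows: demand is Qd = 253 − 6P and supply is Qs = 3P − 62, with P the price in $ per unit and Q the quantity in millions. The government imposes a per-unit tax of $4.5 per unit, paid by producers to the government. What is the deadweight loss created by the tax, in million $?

Deadweight loss = $20.25 million.

Without the tax, 253 − 6P = 3P − 62 gives 9P = 315, so P* = $35 and Q* = 43.
With the tax collected from producers, supply shifts: Qs = 3(P − 4.5) − 62.
New equilibrium: consumers pay $36.5, producers receive $32, Q = 34. (Wedge: Pb − Ps = 4.5.)
Quantity falls by |ΔQ| = |43 − 34| = 9.
DWL = ½ · t · |ΔQ| = ½ · 4.5 · 9 = $20.25.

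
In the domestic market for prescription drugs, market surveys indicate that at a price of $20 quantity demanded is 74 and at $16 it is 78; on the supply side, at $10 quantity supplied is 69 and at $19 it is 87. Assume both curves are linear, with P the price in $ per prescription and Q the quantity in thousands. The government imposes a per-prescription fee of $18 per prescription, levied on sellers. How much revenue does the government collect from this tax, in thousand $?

Tax revenue = $1206 thousand.

Demand slope: (78 − 74)/(16 − 20) = -1, so Qd = 94 − P.
Supply slope: (87 − 69)/(19 − 10) = 2, so Qs = 2P + 49.
Without the tax, 94 − P = 2P + 49 gives 3P = 45, so P* = $15 and Q* = 79.
With the tax collected from sellers, supply shifts: Qs = 2(P − 18) + 49.
New equilibrium: consumers pay $27, sellers receive $9, Q = 67. (Wedge: Pb − Ps = 18.)
Revenue = t · Q = 18 · 67 = $1206.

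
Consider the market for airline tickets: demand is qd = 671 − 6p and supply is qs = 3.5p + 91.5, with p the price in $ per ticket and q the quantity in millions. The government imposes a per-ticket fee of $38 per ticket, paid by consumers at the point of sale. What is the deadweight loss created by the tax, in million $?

Deadweight loss = $1596 million.

Before the tax: set 671 − 6p = 3.5p + 91.5 → p* = $61, q* = 305.
With the tax collected from consumers, demand (in seller-price terms) shifts: qd = 671 − 6(p + 38).
New equilibrium: consumers pay $75, producers receive $37, q = 221. (Wedge: pb − ps = 38.)
Quantity falls by |ΔQ| = |305 − 221| = 84.
DWL = ½ · t · |ΔQ| = ½ · 38 · 84 = $1596.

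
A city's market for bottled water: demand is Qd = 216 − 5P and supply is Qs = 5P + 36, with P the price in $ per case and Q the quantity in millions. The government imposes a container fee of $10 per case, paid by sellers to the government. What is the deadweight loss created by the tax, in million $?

Before the tax: set 216 − 5P = 5P + 36 → P* = $18, Q* = 126.
With the tax collected from sellers, supply shifts: Qs = 5(P − 10) + 36.
New equilibrium: consumers pay $23, sellers receive $13, Q = 101. (Wedge: Pb − Ps = 10.)
Quantity falls by |ΔQ| = |126 − 101| = 25.
DWL = ½ · t · |ΔQ| = ½ · 10 · 25 = $125.

Deadweight loss = $125 million.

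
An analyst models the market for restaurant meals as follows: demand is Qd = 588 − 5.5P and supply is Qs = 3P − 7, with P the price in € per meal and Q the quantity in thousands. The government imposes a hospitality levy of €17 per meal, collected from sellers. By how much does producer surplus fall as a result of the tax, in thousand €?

Without the tax, 588 − 5.5P = 3P − 7 gives 8.5P = 595, so P* = €70 and Q* = 203.
With the tax collected from sellers, supply shifts: Qs = 3(P − 17) − 7.
Solving gives Q = 170 with buyers paying €76 and sellers receiving €59 (the €17 wedge).
ΔPS is the trapezoid between Q = 170 and Q = 203 of height €11: ½ · (203 + 170) · 11 = €2051.5.

Producer surplus falls by €2051.5 thousand.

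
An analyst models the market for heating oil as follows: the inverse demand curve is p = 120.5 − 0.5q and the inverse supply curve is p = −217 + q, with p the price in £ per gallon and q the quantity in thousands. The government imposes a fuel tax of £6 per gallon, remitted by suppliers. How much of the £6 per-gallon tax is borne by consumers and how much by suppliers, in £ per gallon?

Consumers bear £2 per gallon; suppliers bear £4 per gallon.

Rewrite in direct form: qd = 241 − 2p and qs = p + 217.
Without the tax, 241 − 2p = p + 217 gives 3p = 24, so p* = £8 and q* = 225.
With the tax collected from suppliers, supply shifts: qs = (p − 6) + 217.
New equilibrium: consumers pay £10, suppliers receive £4, q = 221. (Wedge: pb − ps = 6.)
Burden on consumers: £2; on suppliers: £4. (They sum to £6.)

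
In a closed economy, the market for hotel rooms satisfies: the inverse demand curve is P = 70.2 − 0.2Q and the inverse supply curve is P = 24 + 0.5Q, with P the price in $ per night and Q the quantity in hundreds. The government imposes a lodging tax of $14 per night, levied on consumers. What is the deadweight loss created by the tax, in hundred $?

Rewrite in direct form: Qd = 351 − 5P and Qs = 2P − 48.
Before the tax: set 351 − 5P = 2P − 48 → P* = $57, Q* = 66.
With the tax collected from consumers, demand (in seller-price terms) shifts: Qd = 351 − 5(P + 14).
Solving gives Q = 46 with consumers paying $61 and suppliers receiving $47 (the $14 wedge).
Quantity falls by |ΔQ| = |66 − 46| = 20.
DWL = ½ · t · |ΔQ| = ½ · 14 · 20 = $140.

Deadweight loss = $140 hundred.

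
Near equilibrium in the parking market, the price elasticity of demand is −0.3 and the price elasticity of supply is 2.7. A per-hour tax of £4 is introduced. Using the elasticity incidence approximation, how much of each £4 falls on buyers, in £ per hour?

Incidence ratio: buyers' share ≈ εs / (εs + |εd|) = 2.7 / (2.7 + 0.3) = 0.9.
So buyers bear ≈ 0.9 × £4 = £3.6; producers bear £0.4.

Buyers bear ≈ £3.6 per hour.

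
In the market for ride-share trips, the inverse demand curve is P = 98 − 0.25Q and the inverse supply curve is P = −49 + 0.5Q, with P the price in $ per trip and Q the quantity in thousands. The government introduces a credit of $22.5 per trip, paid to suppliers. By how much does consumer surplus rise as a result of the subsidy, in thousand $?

Rewrite in direct form: Qd = 392 − 4P and Qs = 2P + 98.
Without the subsidy, 392 − 4P = 2P + 98 gives 6P = 294, so P* = $49 and Q* = 196.
With a per-unit subsidy paid to suppliers, each receives P + 22.5 per unit sold, so supply becomes Qs = 2(P + 22.5) + 98.
New equilibrium: buyers pay $41.5, suppliers receive $64, Q = 226. (Wedge: Pb − Ps = −22.5.)
ΔCS is the trapezoid between Q = 226 and Q = 196 of height $7.5: ½ · (196 + 226) · 7.5 = $1582.5.

Consumer surplus rises by $1582.5 thousand.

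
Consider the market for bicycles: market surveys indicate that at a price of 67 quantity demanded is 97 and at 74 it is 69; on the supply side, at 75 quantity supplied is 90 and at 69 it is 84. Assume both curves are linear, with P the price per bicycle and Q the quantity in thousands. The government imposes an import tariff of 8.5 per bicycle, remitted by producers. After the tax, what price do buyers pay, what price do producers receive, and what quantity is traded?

Demand slope: (69 − 97)/(74 − 67) = -4, so Qd = 365 − 4P.
Supply slope: (84 − 90)/(69 − 75) = 1, so Qs = P + 15.
Without the tax, 365 − 4P = P + 15 gives 5P = 350, so P* = 70 and Q* = 85.
With the tax collected from producers, supply shifts: Qs = (P − 8.5) + 15.
New equilibrium: buyers pay 71.7, producers receive 63.2, Q = 78.2. (Wedge: Pb − Ps = 8.5.)

Buyers pay 71.7; producers receive 63.2; quantity = 78.2.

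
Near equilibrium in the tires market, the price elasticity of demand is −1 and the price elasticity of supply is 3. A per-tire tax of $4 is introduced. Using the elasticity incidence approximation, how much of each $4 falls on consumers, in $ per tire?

Incidence ratio: consumers' share ≈ εs / (εs + |εd|) = 3 / (3 + 1) = 0.75.
So consumers bear ≈ 0.75 × $4 = $3; producers bear $1.

Consumers bear ≈ $3 per tire.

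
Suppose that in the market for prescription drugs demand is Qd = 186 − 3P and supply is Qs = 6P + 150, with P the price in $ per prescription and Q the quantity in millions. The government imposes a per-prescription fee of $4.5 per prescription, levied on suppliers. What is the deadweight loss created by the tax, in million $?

Deadweight loss = $20.25 million.

Before the tax: set 186 − 3P = 6P + 150 → P* = $4, Q* = 174.
With the tax collected from suppliers, supply shifts: Qs = 6(P − 4.5) + 150.
New equilibrium: buyers pay $7, suppliers receive $2.5, Q = 165. (Wedge: Pb − Ps = 4.5.)
Quantity falls by |ΔQ| = |174 − 165| = 9.
DWL = ½ · t · |ΔQ| = ½ · 4.5 · 9 = $20.25.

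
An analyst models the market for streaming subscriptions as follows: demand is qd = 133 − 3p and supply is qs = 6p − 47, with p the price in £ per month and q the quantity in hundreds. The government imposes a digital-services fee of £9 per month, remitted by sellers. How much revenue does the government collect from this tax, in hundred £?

Tax revenue = £495 hundred.

Before the tax: set 133 − 3p = 6p − 47 → p* = £20, q* = 73.
With the tax collected from sellers, supply shifts: qs = 6(p − 9) − 47.
Solving gives q = 55 with buyers paying £26 and sellers receiving £17 (the £9 wedge).
Revenue = t · Q = 9 · 55 = £495.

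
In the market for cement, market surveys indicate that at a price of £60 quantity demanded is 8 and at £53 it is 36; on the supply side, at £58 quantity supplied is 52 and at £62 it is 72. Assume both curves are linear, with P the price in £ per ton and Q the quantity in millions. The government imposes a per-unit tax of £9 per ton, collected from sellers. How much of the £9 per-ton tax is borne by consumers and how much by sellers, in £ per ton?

Consumers bear £5 per ton; sellers bear £4 per ton.

Demand slope: (36 − 8)/(53 − 60) = -4, so Qd = 248 − 4P.
Supply slope: (72 − 52)/(62 − 58) = 5, so Qs = 5P − 238.
Without the tax, 248 − 4P = 5P − 238 gives 9P = 486, so P* = £54 and Q* = 32.
With the tax collected from sellers, supply shifts: Qs = 5(P − 9) − 238.
New equilibrium: consumers pay £59, sellers receive £50, Q = 12. (Wedge: Pb − Ps = 9.)
Burden on consumers: £5; on sellers: £4. (They sum to £9.)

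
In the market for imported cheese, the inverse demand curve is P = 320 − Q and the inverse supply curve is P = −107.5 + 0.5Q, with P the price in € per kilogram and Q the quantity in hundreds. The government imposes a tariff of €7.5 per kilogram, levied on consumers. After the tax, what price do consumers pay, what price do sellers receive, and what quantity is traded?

Rewrite in direct form: Qd = 320 − P and Qs = 2P + 215.
Before the tax: set 320 − P = 2P + 215 → P* = €35, Q* = 285.
With the tax collected from consumers, demand (in seller-price terms) shifts: Qd = 320 − (P + 7.5).
New equilibrium: consumers pay €40, sellers receive €32.5, Q = 280. (Wedge: Pb − Ps = 7.5.)

Consumers pay €40; sellers receive €32.5; quantity = 280.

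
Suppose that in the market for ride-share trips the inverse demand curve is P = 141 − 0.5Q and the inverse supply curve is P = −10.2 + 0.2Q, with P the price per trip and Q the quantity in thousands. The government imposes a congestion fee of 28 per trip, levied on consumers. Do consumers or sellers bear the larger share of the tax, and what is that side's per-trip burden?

Consumers bear the larger share: 20 per trip.

Inverting to Q(P) form: Qd = 282 − 2P; Qs = 5P + 51.
Before the tax: set 282 − 2P = 5P + 51 → P* = 33, Q* = 216.
With the tax collected from consumers, demand (in seller-price terms) shifts: Qd = 282 − 2(P + 28).
Solving gives Q = 176 with consumers paying 53 and sellers receiving 25 (the 28 wedge).
Per-trip burden: consumers 20, sellers 8.
Consumers take the larger share because demand is less price-elastic here (demand slope 2 vs supply slope 5).
The less price-elastic side of the market bears the larger share of a per-unit tax.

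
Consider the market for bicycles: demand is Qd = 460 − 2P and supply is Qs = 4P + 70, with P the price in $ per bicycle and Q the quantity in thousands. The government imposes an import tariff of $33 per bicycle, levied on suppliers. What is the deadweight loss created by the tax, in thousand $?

Deadweight loss = $726 thousand.

Before the tax: set 460 − 2P = 4P + 70 → P* = $65, Q* = 330.
With the tax collected from suppliers, supply shifts: Qs = 4(P − 33) + 70.
Solving gives Q = 286 with buyers paying $87 and suppliers receiving $54 (the $33 wedge).
Quantity falls by |ΔQ| = |330 − 286| = 44.
DWL = ½ · t · |ΔQ| = ½ · 33 · 44 = $726.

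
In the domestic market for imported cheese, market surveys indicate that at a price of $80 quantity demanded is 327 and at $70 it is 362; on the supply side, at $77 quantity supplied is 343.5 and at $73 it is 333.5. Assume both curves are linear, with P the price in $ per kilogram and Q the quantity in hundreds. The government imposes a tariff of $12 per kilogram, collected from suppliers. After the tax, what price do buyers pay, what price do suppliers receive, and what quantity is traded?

Buyers pay $81; suppliers receive $69; quantity = 323.5.

Demand slope: (362 − 327)/(70 − 80) = -3.5, so Qd = 607 − 3.5P.
Supply slope: (333.5 − 343.5)/(73 − 77) = 2.5, so Qs = 2.5P + 151.
Without the tax, 607 − 3.5P = 2.5P + 151 gives 6P = 456, so P* = $76 and Q* = 341.
With the tax collected from suppliers, supply shifts: Qs = 2.5(P − 12) + 151.
New equilibrium: buyers pay $81, suppliers receive $69, Q = 323.5. (Wedge: Pb − Ps = 12.)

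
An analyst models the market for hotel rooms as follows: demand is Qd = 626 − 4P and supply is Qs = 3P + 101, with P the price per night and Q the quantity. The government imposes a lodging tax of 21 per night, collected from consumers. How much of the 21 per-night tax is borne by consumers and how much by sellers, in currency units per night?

Without the tax, 626 − 4P = 3P + 101 gives 7P = 525, so P* = 75 and Q* = 326.
With the tax collected from consumers, demand (in seller-price terms) shifts: Qd = 626 − 4(P + 21).
Solving gives Q = 290 with consumers paying 84 and sellers receiving 63 (the 21 wedge).
Burden on consumers: 9; on sellers: 12. (They sum to 21.)
The less price-elastic side of the market bears the larger share of a per-unit tax.

Consumers bear 9 per night; sellers bear 12 per night.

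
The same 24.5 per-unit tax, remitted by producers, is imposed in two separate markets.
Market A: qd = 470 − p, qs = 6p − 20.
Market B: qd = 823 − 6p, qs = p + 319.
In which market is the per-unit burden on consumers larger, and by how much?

Market A: pre-tax p* = 70, q* = 400; post-tax q = 379; per-unit burden on consumers = 21.
Market B: pre-tax p* = 72, q* = 391; post-tax q = 370; per-unit burden on consumers = 3.5.
Difference: 21 vs 3.5 → market A is larger by 17.5.

Market A, by 17.5.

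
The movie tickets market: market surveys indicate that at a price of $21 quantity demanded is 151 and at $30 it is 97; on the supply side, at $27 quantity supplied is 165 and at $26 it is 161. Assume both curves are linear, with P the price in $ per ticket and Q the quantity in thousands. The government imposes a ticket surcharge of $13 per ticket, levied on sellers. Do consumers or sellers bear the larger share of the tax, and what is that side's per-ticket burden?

Demand slope: (97 − 151)/(30 − 21) = -6, so Qd = 277 − 6P.
Supply slope: (161 − 165)/(26 − 27) = 4, so Qs = 4P + 57.
Before the tax: set 277 − 6P = 4P + 57 → P* = $22, Q* = 145.
With the tax collected from sellers, supply shifts: Qs = 4(P − 13) + 57.
New equilibrium: consumers pay $27.2, sellers receive $14.2, Q = 113.8. (Wedge: Pb − Ps = 13.)
Per-ticket burden: consumers $5.2, sellers $7.8.
Sellers take the larger share because supply is less price-elastic here (demand slope 6 vs supply slope 4).

Sellers bear the larger share: $7.8 per ticket.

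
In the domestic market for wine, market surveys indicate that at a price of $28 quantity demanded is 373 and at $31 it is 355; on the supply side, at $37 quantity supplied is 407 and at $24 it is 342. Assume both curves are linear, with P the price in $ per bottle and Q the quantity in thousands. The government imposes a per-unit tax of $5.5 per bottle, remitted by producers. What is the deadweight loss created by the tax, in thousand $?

Deadweight loss = $41.25 thousand.

Demand slope: (355 − 373)/(31 − 28) = -6, so Qd = 541 − 6P.
Supply slope: (342 − 407)/(24 − 37) = 5, so Qs = 5P + 222.
Without the tax, 541 − 6P = 5P + 222 gives 11P = 319, so P* = $29 and Q* = 367.
With the tax collected from producers, supply shifts: Qs = 5(P − 5.5) + 222.
Solving gives Q = 352 with buyers paying $31.5 and producers receiving $26 (the $5.5 wedge).
Quantity falls by |ΔQ| = |367 − 352| = 15.
DWL = ½ · t · |ΔQ| = ½ · 5.5 · 15 = $41.25.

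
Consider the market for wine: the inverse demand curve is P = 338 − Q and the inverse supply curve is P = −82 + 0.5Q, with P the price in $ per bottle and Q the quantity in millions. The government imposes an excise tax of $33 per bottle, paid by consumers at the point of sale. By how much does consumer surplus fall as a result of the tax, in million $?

Consumer surplus falls by $5918 million.

Inverting to Q(P) form: Qd = 338 − P; Qs = 2P + 164.
Before the tax: set 338 − P = 2P + 164 → P* = $58, Q* = 280.
With the tax collected from consumers, demand (in seller-price terms) shifts: Qd = 338 − (P + 33).
New equilibrium: consumers pay $80, sellers receive $47, Q = 258. (Wedge: Pb − Ps = 33.)
ΔCS is the trapezoid between Q = 258 and Q = 280 of height $22: ½ · (280 + 258) · 22 = $5918.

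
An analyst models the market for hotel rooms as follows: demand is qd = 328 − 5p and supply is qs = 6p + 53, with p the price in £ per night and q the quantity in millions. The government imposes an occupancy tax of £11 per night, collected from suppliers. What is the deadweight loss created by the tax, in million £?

Before the tax: set 328 − 5p = 6p + 53 → p* = £25, q* = 203.
With the tax collected from suppliers, supply shifts: qs = 6(p − 11) + 53.
Solving gives q = 173 with consumers paying £31 and suppliers receiving £20 (the £11 wedge).
Quantity falls by |ΔQ| = |203 − 173| = 30.
DWL = ½ · t · |ΔQ| = ½ · 11 · 30 = £165.

Deadweight loss = £165 million.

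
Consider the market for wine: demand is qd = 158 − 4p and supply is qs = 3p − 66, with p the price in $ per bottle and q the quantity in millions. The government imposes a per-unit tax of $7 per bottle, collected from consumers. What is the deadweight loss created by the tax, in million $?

Deadweight loss = $42 million.

Without the tax, 158 − 4p = 3p − 66 gives 7p = 224, so p* = $32 and q* = 30.
With the tax collected from consumers, demand (in seller-price terms) shifts: qd = 158 − 4(p + 7).
Solving gives q = 18 with consumers paying $35 and producers receiving $28 (the $7 wedge).
Quantity falls by |ΔQ| = |30 − 18| = 12.
DWL = ½ · t · |ΔQ| = ½ · 7 · 12 = $42.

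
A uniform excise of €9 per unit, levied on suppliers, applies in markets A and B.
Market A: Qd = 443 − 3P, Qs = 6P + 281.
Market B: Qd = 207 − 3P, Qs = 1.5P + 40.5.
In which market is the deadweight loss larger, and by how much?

Market A, by €40.5.

Market A: pre-tax P* = €18, Q* = 389; post-tax Q = 371; deadweight loss = €81.
Market B: pre-tax P* = €37, Q* = 96; post-tax Q = 87; deadweight loss = €40.5.
Difference: €81 vs €40.5 → market A is larger by €40.5.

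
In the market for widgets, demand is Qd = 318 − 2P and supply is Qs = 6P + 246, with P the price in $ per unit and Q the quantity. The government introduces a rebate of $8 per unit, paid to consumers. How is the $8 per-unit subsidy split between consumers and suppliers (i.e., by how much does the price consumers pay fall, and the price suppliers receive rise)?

Without the subsidy, 318 − 2P = 6P + 246 gives 8P = 72, so P* = $9 and Q* = 300.
With a per-unit subsidy paid to consumers, each effectively pays P − 8, so demand becomes Qd = 318 − 2(P − 8).
Solving gives Q = 312 with consumers paying $3 and suppliers receiving $11 (the $8 wedge).
Gain to consumers: $6; to suppliers: $2. (They sum to $8.)

Consumers gain $6 per unit; suppliers gain $2 per unit.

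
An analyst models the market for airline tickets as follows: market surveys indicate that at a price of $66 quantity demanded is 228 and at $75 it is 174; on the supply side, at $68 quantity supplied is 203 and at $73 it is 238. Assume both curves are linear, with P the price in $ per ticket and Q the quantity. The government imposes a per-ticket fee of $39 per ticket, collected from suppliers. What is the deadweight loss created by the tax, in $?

Deadweight loss = $2457.

Demand slope: (174 − 228)/(75 − 66) = -6, so Qd = 624 − 6P.
Supply slope: (238 − 203)/(73 − 68) = 7, so Qs = 7P − 273.
Without the tax, 624 − 6P = 7P − 273 gives 13P = 897, so P* = $69 and Q* = 210.
With the tax collected from suppliers, supply shifts: Qs = 7(P − 39) − 273.
Solving gives Q = 84 with consumers paying $90 and suppliers receiving $51 (the $39 wedge).
Quantity falls by |ΔQ| = |210 − 84| = 126.
DWL = ½ · t · |ΔQ| = ½ · 39 · 126 = $2457.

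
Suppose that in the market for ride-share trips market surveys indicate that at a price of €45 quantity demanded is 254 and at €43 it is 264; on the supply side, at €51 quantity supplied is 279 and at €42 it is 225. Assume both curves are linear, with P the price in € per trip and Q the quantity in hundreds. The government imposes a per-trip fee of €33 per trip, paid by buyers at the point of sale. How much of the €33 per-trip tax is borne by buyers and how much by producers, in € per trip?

Buyers bear €18 per trip; producers bear €15 per trip.

Demand slope: (264 − 254)/(43 − 45) = -5, so Qd = 479 − 5P.
Supply slope: (225 − 279)/(42 − 51) = 6, so Qs = 6P − 27.
Before the tax: set 479 − 5P = 6P − 27 → P* = €46, Q* = 249.
With the tax collected from buyers, demand (in seller-price terms) shifts: Qd = 479 − 5(P + 33).
New equilibrium: buyers pay €64, producers receive €31, Q = 159. (Wedge: Pb − Ps = 33.)
Burden on buyers: €18; on producers: €15. (They sum to €33.)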